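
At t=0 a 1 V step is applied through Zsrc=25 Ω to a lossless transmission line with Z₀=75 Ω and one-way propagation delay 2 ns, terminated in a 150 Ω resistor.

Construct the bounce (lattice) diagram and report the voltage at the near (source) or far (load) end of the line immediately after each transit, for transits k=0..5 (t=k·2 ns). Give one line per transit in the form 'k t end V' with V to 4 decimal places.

Γ_L=0.333333, Γ_S=-0.500000; launch V₁=1·75/100=0.750000
k=0 src: V=0.7500
k=1 load: inc=0.750000, refl=0.750000·0.333333=0.2500; V=0.000000+0.750000+0.250000=1.0000
k=2 src: inc=0.250000, refl=0.250000·-0.500000=-0.1250; V=0.750000+0.250000+-0.125000=0.8750
k=3 load: inc=-0.125000, refl=-0.125000·0.333333=-0.0417; V=1.000000+-0.125000+-0.041667=0.8333
k=4 src: inc=-0.041667, refl=-0.041667·-0.500000=0.0208; V=0.875000+-0.041667+0.020833=0.8542
k=5 load: inc=0.020833, refl=0.020833·0.333333=0.0069; V=0.833333+0.020833+0.006944=0.8611

0 0 source 0.7500
1 2 load 1.0000
2 4 source 0.8750
3 6 load 0.8333
4 8 source 0.8542
5 10 load 0.8611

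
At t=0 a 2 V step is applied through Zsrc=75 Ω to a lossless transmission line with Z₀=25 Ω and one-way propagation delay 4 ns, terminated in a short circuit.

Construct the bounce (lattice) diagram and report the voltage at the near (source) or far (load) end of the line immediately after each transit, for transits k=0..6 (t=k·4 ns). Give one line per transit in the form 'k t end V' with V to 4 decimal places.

Γ_L=-1.000000, Γ_S=0.500000; launch V₁=2·25/100=0.500000
k=0 src: V=0.5000
k=1 load: inc=0.500000, refl=0.500000·-1.000000=-0.5000; V=0.000000+0.500000+-0.500000=0.0000
k=2 src: inc=-0.500000, refl=-0.500000·0.500000=-0.2500; V=0.500000+-0.500000+-0.250000=-0.2500
k=3 load: inc=-0.250000, refl=-0.250000·-1.000000=0.2500; V=0.000000+-0.250000+0.250000=0.0000
k=4 src: inc=0.250000, refl=0.250000·0.500000=0.1250; V=-0.250000+0.250000+0.125000=0.1250
k=5 load: inc=0.125000, refl=0.125000·-1.000000=-0.1250; V=0.000000+0.125000+-0.125000=0.0000
k=6 src: inc=-0.125000, refl=-0.125000·0.500000=-0.0625; V=0.125000+-0.125000+-0.062500=-0.0625

0 0 source 0.5000
1 4 load 0.0000
2 8 source -0.2500
3 12 load 0.0000
4 16 source 0.1250
5 20 load 0.0000
6 24 source -0.0625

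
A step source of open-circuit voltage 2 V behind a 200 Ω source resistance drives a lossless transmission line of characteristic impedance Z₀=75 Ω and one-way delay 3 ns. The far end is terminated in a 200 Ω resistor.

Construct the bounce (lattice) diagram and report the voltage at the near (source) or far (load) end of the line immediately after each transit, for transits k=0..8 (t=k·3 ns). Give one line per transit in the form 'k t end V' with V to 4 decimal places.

0 0 source 0.5455
1 3 load 0.7934
2 6 source 0.9061
3 9 load 0.9573
4 12 source 0.9806
5 15 load 0.9912
6 18 source 0.9960
7 21 load 0.9982
8 24 source 0.9992

Γ_L=0.454545, Γ_S=0.454545; launch V₁=2·75/275=0.545455
k=0 src: V=0.5455
k=1 load: inc=0.545455, refl=0.545455·0.454545=0.2479; V=0.000000+0.545455+0.247934=0.7934
k=2 src: inc=0.247934, refl=0.247934·0.454545=0.1127; V=0.545455+0.247934+0.112697=0.9061
k=3 load: inc=0.112697, refl=0.112697·0.454545=0.0512; V=0.793388+0.112697+0.051226=0.9573
k=4 src: inc=0.051226, refl=0.051226·0.454545=0.0233; V=0.906086+0.051226+0.023285=0.9806
k=5 load: inc=0.023285, refl=0.023285·0.454545=0.0106; V=0.957312+0.023285+0.010584=0.9912
k=6 src: inc=0.010584, refl=0.010584·0.454545=0.0048; V=0.980596+0.010584+0.004811=0.9960
k=7 load: inc=0.004811, refl=0.004811·0.454545=0.0022; V=0.991180+0.004811+0.002187=0.9982
k=8 src: inc=0.002187, refl=0.002187·0.454545=0.0010; V=0.995991+0.002187+0.000994=0.9992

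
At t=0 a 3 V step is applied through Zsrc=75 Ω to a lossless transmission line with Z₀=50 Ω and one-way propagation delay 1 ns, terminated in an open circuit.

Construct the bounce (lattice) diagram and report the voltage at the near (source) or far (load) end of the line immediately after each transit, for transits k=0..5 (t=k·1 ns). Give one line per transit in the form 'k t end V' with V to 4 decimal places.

Γ_L=1.000000, Γ_S=0.200000; launch V₁=3·50/125=1.200000
k=0 src: V=1.2000
k=1 load: inc=1.200000, refl=1.200000·1.000000=1.2000; V=0.000000+1.200000+1.200000=2.4000
k=2 src: inc=1.200000, refl=1.200000·0.200000=0.2400; V=1.200000+1.200000+0.240000=2.6400
k=3 load: inc=0.240000, refl=0.240000·1.000000=0.2400; V=2.400000+0.240000+0.240000=2.8800
k=4 src: inc=0.240000, refl=0.240000·0.200000=0.0480; V=2.640000+0.240000+0.048000=2.9280
k=5 load: inc=0.048000, refl=0.048000·1.000000=0.0480; V=2.880000+0.048000+0.048000=2.9760

0 0 source 1.2000
1 1 load 2.4000
2 2 source 2.6400
3 3 load 2.8800
4 4 source 2.9280
5 5 load 2.9760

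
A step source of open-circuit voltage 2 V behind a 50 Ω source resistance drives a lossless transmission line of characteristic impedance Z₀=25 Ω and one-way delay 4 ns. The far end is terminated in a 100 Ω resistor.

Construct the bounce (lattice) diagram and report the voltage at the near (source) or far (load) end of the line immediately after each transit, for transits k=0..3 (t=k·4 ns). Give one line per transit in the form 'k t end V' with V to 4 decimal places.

Γ_L=0.600000, Γ_S=0.333333; launch V₁=2·25/75=0.666667
k=0 src: V=0.6667
k=1 load: inc=0.666667, refl=0.666667·0.600000=0.4000; V=0.000000+0.666667+0.400000=1.0667
k=2 src: inc=0.400000, refl=0.400000·0.333333=0.1333; V=0.666667+0.400000+0.133333=1.2000
k=3 load: inc=0.133333, refl=0.133333·0.600000=0.0800; V=1.066667+0.133333+0.080000=1.2800

0 0 source 0.6667
1 4 load 1.0667
2 8 source 1.2000
3 12 load 1.2800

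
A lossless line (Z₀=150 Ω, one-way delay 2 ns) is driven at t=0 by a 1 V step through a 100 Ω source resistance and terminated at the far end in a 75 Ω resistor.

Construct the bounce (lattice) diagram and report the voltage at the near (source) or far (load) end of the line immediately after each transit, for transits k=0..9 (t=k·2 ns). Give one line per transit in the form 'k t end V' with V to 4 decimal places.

Γ_L=-0.333333, Γ_S=-0.200000; launch V₁=1·150/250=0.600000
k=0 src: V=0.6000
k=1 load: inc=0.600000, refl=0.600000·-0.333333=-0.2000; V=0.000000+0.600000+-0.200000=0.4000
k=2 src: inc=-0.200000, refl=-0.200000·-0.200000=0.0400; V=0.600000+-0.200000+0.040000=0.4400
k=3 load: inc=0.040000, refl=0.040000·-0.333333=-0.0133; V=0.400000+0.040000+-0.013333=0.4267
k=4 src: inc=-0.013333, refl=-0.013333·-0.200000=0.0027; V=0.440000+-0.013333+0.002667=0.4293
k=5 load: inc=0.002667, refl=0.002667·-0.333333=-0.0009; V=0.426667+0.002667+-0.000889=0.4284
k=6 src: inc=-0.000889, refl=-0.000889·-0.200000=0.0002; V=0.429333+-0.000889+0.000178=0.4286
k=7 load: inc=0.000178, refl=0.000178·-0.333333=-0.0001; V=0.428444+0.000178+-0.000059=0.4286
k=8 src: inc=-0.000059, refl=-0.000059·-0.200000=0.0000; V=0.428622+-0.000059+0.000012=0.4286
k=9 load: inc=0.000012, refl=0.000012·-0.333333=-0.0000; V=0.428563+0.000012+-0.000004=0.4286

0 0 source 0.6000
1 2 load 0.4000
2 4 source 0.4400
3 6 load 0.4267
4 8 source 0.4293
5 10 load 0.4284
6 12 source 0.4286
7 14 load 0.4286
8 16 source 0.4286
9 18 load 0.4286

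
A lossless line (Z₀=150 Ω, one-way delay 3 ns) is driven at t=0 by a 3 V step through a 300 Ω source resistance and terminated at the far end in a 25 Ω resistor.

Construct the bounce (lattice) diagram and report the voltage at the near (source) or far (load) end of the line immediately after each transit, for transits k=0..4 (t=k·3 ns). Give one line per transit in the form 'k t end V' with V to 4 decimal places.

0 0 source 1.0000
1 3 load 0.2857
2 6 source 0.0476
3 9 load 0.2177
4 12 source 0.2744

Γ_L=-0.714286, Γ_S=0.333333; launch V₁=3·150/450=1.000000
k=0 src: V=1.0000
k=1 load: inc=1.000000, refl=1.000000·-0.714286=-0.7143; V=0.000000+1.000000+-0.714286=0.2857
k=2 src: inc=-0.714286, refl=-0.714286·0.333333=-0.2381; V=1.000000+-0.714286+-0.238095=0.0476
k=3 load: inc=-0.238095, refl=-0.238095·-0.714286=0.1701; V=0.285714+-0.238095+0.170068=0.2177
k=4 src: inc=0.170068, refl=0.170068·0.333333=0.0567; V=0.047619+0.170068+0.056689=0.2744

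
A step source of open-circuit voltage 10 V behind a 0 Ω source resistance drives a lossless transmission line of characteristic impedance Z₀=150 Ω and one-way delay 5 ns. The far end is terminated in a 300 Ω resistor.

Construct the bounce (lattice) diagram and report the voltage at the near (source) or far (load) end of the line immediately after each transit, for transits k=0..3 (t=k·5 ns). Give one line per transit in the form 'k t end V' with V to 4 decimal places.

Γ_L=0.333333, Γ_S=-1.000000; launch V₁=10·150/150=10.000000
k=0 src: V=10.0000
k=1 load: inc=10.000000, refl=10.000000·0.333333=3.3333; V=0.000000+10.000000+3.333333=13.3333
k=2 src: inc=3.333333, refl=3.333333·-1.000000=-3.3333; V=10.000000+3.333333+-3.333333=10.0000
k=3 load: inc=-3.333333, refl=-3.333333·0.333333=-1.1111; V=13.333333+-3.333333+-1.111111=8.8889

0 0 source 10.0000
1 5 load 13.3333
2 10 source 10.0000
3 15 load 8.8889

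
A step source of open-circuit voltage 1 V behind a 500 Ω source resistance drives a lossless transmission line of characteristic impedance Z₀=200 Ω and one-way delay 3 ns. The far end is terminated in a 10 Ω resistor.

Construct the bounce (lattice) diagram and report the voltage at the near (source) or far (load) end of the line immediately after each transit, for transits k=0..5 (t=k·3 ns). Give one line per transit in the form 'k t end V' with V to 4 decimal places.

Γ_L=-0.904762, Γ_S=0.428571; launch V₁=1·200/700=0.285714
k=0 src: V=0.2857
k=1 load: inc=0.285714, refl=0.285714·-0.904762=-0.2585; V=0.000000+0.285714+-0.258503=0.0272
k=2 src: inc=-0.258503, refl=-0.258503·0.428571=-0.1108; V=0.285714+-0.258503+-0.110787=-0.0836
k=3 load: inc=-0.110787, refl=-0.110787·-0.904762=0.1002; V=0.027211+-0.110787+0.100236=0.0167
k=4 src: inc=0.100236, refl=0.100236·0.428571=0.0430; V=-0.083576+0.100236+0.042958=0.0596
k=5 load: inc=0.042958, refl=0.042958·-0.904762=-0.0389; V=0.016660+0.042958+-0.038867=0.0208

0 0 source 0.2857
1 3 load 0.0272
2 6 source -0.0836
3 9 load 0.0167
4 12 source 0.0596
5 15 load 0.0208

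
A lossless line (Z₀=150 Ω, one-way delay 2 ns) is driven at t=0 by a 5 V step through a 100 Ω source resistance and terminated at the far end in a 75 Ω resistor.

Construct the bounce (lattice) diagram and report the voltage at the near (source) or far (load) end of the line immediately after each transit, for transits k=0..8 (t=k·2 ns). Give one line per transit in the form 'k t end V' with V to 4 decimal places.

0 0 source 3.0000
1 2 load 2.0000
2 4 source 2.2000
3 6 load 2.1333
4 8 source 2.1467
5 10 load 2.1422
6 12 source 2.1431
7 14 load 2.1428
8 16 source 2.1429

Γ_L=-0.333333, Γ_S=-0.200000; launch V₁=5·150/250=3.000000
k=0 src: V=3.0000
k=1 load: inc=3.000000, refl=3.000000·-0.333333=-1.0000; V=0.000000+3.000000+-1.000000=2.0000
k=2 src: inc=-1.000000, refl=-1.000000·-0.200000=0.2000; V=3.000000+-1.000000+0.200000=2.2000
k=3 load: inc=0.200000, refl=0.200000·-0.333333=-0.0667; V=2.000000+0.200000+-0.066667=2.1333
k=4 src: inc=-0.066667, refl=-0.066667·-0.200000=0.0133; V=2.200000+-0.066667+0.013333=2.1467
k=5 load: inc=0.013333, refl=0.013333·-0.333333=-0.0044; V=2.133333+0.013333+-0.004444=2.1422
k=6 src: inc=-0.004444, refl=-0.004444·-0.200000=0.0009; V=2.146667+-0.004444+0.000889=2.1431
k=7 load: inc=0.000889, refl=0.000889·-0.333333=-0.0003; V=2.142222+0.000889+-0.000296=2.1428
k=8 src: inc=-0.000296, refl=-0.000296·-0.200000=0.0001; V=2.143111+-0.000296+0.000059=2.1429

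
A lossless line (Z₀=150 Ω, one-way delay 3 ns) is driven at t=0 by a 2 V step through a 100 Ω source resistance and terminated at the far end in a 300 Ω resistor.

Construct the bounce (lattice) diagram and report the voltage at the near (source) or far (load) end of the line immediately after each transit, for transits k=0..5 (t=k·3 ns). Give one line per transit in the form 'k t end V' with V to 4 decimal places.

0 0 source 1.2000
1 3 load 1.6000
2 6 source 1.5200
3 9 load 1.4933
4 12 source 1.4987
5 15 load 1.5004

Γ_L=0.333333, Γ_S=-0.200000; launch V₁=2·150/250=1.200000
k=0 src: V=1.2000
k=1 load: inc=1.200000, refl=1.200000·0.333333=0.4000; V=0.000000+1.200000+0.400000=1.6000
k=2 src: inc=0.400000, refl=0.400000·-0.200000=-0.0800; V=1.200000+0.400000+-0.080000=1.5200
k=3 load: inc=-0.080000, refl=-0.080000·0.333333=-0.0267; V=1.600000+-0.080000+-0.026667=1.4933
k=4 src: inc=-0.026667, refl=-0.026667·-0.200000=0.0053; V=1.520000+-0.026667+0.005333=1.4987
k=5 load: inc=0.005333, refl=0.005333·0.333333=0.0018; V=1.493333+0.005333+0.001778=1.5004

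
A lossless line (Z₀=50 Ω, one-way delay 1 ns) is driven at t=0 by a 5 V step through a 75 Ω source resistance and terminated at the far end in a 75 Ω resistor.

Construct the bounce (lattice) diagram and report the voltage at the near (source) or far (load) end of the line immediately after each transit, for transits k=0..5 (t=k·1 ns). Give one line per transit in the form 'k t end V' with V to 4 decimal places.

0 0 source 2.0000
1 1 load 2.4000
2 2 source 2.4800
3 3 load 2.4960
4 4 source 2.4992
5 5 load 2.4998

Γ_L=0.200000, Γ_S=0.200000; launch V₁=5·50/125=2.000000
k=0 src: V=2.0000
k=1 load: inc=2.000000, refl=2.000000·0.200000=0.4000; V=0.000000+2.000000+0.400000=2.4000
k=2 src: inc=0.400000, refl=0.400000·0.200000=0.0800; V=2.000000+0.400000+0.080000=2.4800
k=3 load: inc=0.080000, refl=0.080000·0.200000=0.0160; V=2.400000+0.080000+0.016000=2.4960
k=4 src: inc=0.016000, refl=0.016000·0.200000=0.0032; V=2.480000+0.016000+0.003200=2.4992
k=5 load: inc=0.003200, refl=0.003200·0.200000=0.0006; V=2.496000+0.003200+0.000640=2.4998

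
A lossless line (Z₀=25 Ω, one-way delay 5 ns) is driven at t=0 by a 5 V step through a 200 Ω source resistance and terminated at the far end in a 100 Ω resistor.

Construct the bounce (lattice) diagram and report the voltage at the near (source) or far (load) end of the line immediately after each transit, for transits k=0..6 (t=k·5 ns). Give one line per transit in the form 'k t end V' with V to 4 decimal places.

0 0 source 0.5556
1 5 load 0.8889
2 10 source 1.1481
3 15 load 1.3037
4 20 source 1.4247
5 25 load 1.4973
6 30 source 1.5537

Γ_L=0.600000, Γ_S=0.777778; launch V₁=5·25/225=0.555556
k=0 src: V=0.5556
k=1 load: inc=0.555556, refl=0.555556·0.600000=0.3333; V=0.000000+0.555556+0.333333=0.8889
k=2 src: inc=0.333333, refl=0.333333·0.777778=0.2593; V=0.555556+0.333333+0.259259=1.1481
k=3 load: inc=0.259259, refl=0.259259·0.600000=0.1556; V=0.888889+0.259259+0.155556=1.3037
k=4 src: inc=0.155556, refl=0.155556·0.777778=0.1210; V=1.148148+0.155556+0.120988=1.4247
k=5 load: inc=0.120988, refl=0.120988·0.600000=0.0726; V=1.303704+0.120988+0.072593=1.4973
k=6 src: inc=0.072593, refl=0.072593·0.777778=0.0565; V=1.424691+0.072593+0.056461=1.5537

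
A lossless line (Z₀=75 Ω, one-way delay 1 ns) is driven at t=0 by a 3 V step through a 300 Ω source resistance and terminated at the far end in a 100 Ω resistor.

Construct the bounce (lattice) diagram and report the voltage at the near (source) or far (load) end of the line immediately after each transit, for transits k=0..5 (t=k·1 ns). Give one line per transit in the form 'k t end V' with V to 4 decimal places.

0 0 source 0.6000
1 1 load 0.6857
2 2 source 0.7371
3 3 load 0.7445
4 4 source 0.7489
5 5 load 0.7495

Γ_L=0.142857, Γ_S=0.600000; launch V₁=3·75/375=0.600000
k=0 src: V=0.6000
k=1 load: inc=0.600000, refl=0.600000·0.142857=0.0857; V=0.000000+0.600000+0.085714=0.6857
k=2 src: inc=0.085714, refl=0.085714·0.600000=0.0514; V=0.600000+0.085714+0.051429=0.7371
k=3 load: inc=0.051429, refl=0.051429·0.142857=0.0073; V=0.685714+0.051429+0.007347=0.7445
k=4 src: inc=0.007347, refl=0.007347·0.600000=0.0044; V=0.737143+0.007347+0.004408=0.7489
k=5 load: inc=0.004408, refl=0.004408·0.142857=0.0006; V=0.744490+0.004408+0.000630=0.7495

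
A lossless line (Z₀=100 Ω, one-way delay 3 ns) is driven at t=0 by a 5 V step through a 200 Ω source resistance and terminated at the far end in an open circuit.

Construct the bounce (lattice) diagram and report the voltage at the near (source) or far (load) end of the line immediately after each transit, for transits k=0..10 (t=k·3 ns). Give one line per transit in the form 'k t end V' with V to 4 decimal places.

Γ_L=1.000000, Γ_S=0.333333; launch V₁=5·100/300=1.666667
k=0 src: V=1.6667
k=1 load: inc=1.666667, refl=1.666667·1.000000=1.6667; V=0.000000+1.666667+1.666667=3.3333
k=2 src: inc=1.666667, refl=1.666667·0.333333=0.5556; V=1.666667+1.666667+0.555556=3.8889
k=3 load: inc=0.555556, refl=0.555556·1.000000=0.5556; V=3.333333+0.555556+0.555556=4.4444
k=4 src: inc=0.555556, refl=0.555556·0.333333=0.1852; V=3.888889+0.555556+0.185185=4.6296
k=5 load: inc=0.185185, refl=0.185185·1.000000=0.1852; V=4.444444+0.185185+0.185185=4.8148
k=6 src: inc=0.185185, refl=0.185185·0.333333=0.0617; V=4.629630+0.185185+0.061728=4.8765
k=7 load: inc=0.061728, refl=0.061728·1.000000=0.0617; V=4.814815+0.061728+0.061728=4.9383
k=8 src: inc=0.061728, refl=0.061728·0.333333=0.0206; V=4.876543+0.061728+0.020576=4.9588
k=9 load: inc=0.020576, refl=0.020576·1.000000=0.0206; V=4.938272+0.020576+0.020576=4.9794
k=10 src: inc=0.020576, refl=0.020576·0.333333=0.0069; V=4.958848+0.020576+0.006859=4.9863

0 0 source 1.6667
1 3 load 3.3333
2 6 source 3.8889
3 9 load 4.4444
4 12 source 4.6296
5 15 load 4.8148
6 18 source 4.8765
7 21 load 4.9383
8 24 source 4.9588
9 27 load 4.9794
10 30 source 4.9863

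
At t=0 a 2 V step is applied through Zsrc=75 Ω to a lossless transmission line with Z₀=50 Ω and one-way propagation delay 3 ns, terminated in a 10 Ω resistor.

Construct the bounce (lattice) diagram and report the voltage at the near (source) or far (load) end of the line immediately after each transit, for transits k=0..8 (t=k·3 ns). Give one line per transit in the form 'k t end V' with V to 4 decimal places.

Γ_L=-0.666667, Γ_S=0.200000; launch V₁=2·50/125=0.800000
k=0 src: V=0.8000
k=1 load: inc=0.800000, refl=0.800000·-0.666667=-0.5333; V=0.000000+0.800000+-0.533333=0.2667
k=2 src: inc=-0.533333, refl=-0.533333·0.200000=-0.1067; V=0.800000+-0.533333+-0.106667=0.1600
k=3 load: inc=-0.106667, refl=-0.106667·-0.666667=0.0711; V=0.266667+-0.106667+0.071111=0.2311
k=4 src: inc=0.071111, refl=0.071111·0.200000=0.0142; V=0.160000+0.071111+0.014222=0.2453
k=5 load: inc=0.014222, refl=0.014222·-0.666667=-0.0095; V=0.231111+0.014222+-0.009481=0.2359
k=6 src: inc=-0.009481, refl=-0.009481·0.200000=-0.0019; V=0.245333+-0.009481+-0.001896=0.2340
k=7 load: inc=-0.001896, refl=-0.001896·-0.666667=0.0013; V=0.235852+-0.001896+0.001264=0.2352
k=8 src: inc=0.001264, refl=0.001264·0.200000=0.0003; V=0.233956+0.001264+0.000253=0.2355

0 0 source 0.8000
1 3 load 0.2667
2 6 source 0.1600
3 9 load 0.2311
4 12 source 0.2453
5 15 load 0.2359
6 18 source 0.2340
7 21 load 0.2352
8 24 source 0.2355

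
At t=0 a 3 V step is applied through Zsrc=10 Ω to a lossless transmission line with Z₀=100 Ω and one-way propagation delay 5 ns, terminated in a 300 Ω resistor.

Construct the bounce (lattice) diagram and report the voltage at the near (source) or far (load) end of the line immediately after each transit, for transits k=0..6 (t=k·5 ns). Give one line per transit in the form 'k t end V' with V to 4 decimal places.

0 0 source 2.7273
1 5 load 4.0909
2 10 source 2.9752
3 15 load 2.4174
4 20 source 2.8738
5 25 load 3.1020
6 30 source 2.9153

Γ_L=0.500000, Γ_S=-0.818182; launch V₁=3·100/110=2.727273
k=0 src: V=2.7273
k=1 load: inc=2.727273, refl=2.727273·0.500000=1.3636; V=0.000000+2.727273+1.363636=4.0909
k=2 src: inc=1.363636, refl=1.363636·-0.818182=-1.1157; V=2.727273+1.363636+-1.115702=2.9752
k=3 load: inc=-1.115702, refl=-1.115702·0.500000=-0.5579; V=4.090909+-1.115702+-0.557851=2.4174
k=4 src: inc=-0.557851, refl=-0.557851·-0.818182=0.4564; V=2.975207+-0.557851+0.456424=2.8738
k=5 load: inc=0.456424, refl=0.456424·0.500000=0.2282; V=2.417355+0.456424+0.228212=3.1020
k=6 src: inc=0.228212, refl=0.228212·-0.818182=-0.1867; V=2.873779+0.228212+-0.186719=2.9153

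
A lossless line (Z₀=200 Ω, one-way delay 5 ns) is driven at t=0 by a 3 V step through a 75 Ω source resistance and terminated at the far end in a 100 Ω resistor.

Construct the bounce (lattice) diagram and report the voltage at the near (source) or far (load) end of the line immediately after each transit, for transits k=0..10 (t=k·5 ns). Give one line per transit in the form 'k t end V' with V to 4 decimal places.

0 0 source 2.1818
1 5 load 1.4545
2 10 source 1.7851
3 15 load 1.6749
4 20 source 1.7250
5 25 load 1.7083
6 30 source 1.7159
7 35 load 1.7134
8 40 source 1.7145
9 45 load 1.7141
10 50 source 1.7143

Γ_L=-0.333333, Γ_S=-0.454545; launch V₁=3·200/275=2.181818
k=0 src: V=2.1818
k=1 load: inc=2.181818, refl=2.181818·-0.333333=-0.7273; V=0.000000+2.181818+-0.727273=1.4545
k=2 src: inc=-0.727273, refl=-0.727273·-0.454545=0.3306; V=2.181818+-0.727273+0.330579=1.7851
k=3 load: inc=0.330579, refl=0.330579·-0.333333=-0.1102; V=1.454545+0.330579+-0.110193=1.6749
k=4 src: inc=-0.110193, refl=-0.110193·-0.454545=0.0501; V=1.785124+-0.110193+0.050088=1.7250
k=5 load: inc=0.050088, refl=0.050088·-0.333333=-0.0167; V=1.674931+0.050088+-0.016696=1.7083
k=6 src: inc=-0.016696, refl=-0.016696·-0.454545=0.0076; V=1.725019+-0.016696+0.007589=1.7159
k=7 load: inc=0.007589, refl=0.007589·-0.333333=-0.0025; V=1.708323+0.007589+-0.002530=1.7134
k=8 src: inc=-0.002530, refl=-0.002530·-0.454545=0.0011; V=1.715912+-0.002530+0.001150=1.7145
k=9 load: inc=0.001150, refl=0.001150·-0.333333=-0.0004; V=1.713382+0.001150+-0.000383=1.7141
k=10 src: inc=-0.000383, refl=-0.000383·-0.454545=0.0002; V=1.714532+-0.000383+0.000174=1.7143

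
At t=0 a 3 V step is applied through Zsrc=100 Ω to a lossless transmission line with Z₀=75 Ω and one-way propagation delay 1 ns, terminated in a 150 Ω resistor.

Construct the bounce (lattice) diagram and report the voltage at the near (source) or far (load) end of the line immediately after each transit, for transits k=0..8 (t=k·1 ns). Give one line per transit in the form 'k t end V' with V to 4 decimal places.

0 0 source 1.2857
1 1 load 1.7143
2 2 source 1.7755
3 3 load 1.7959
4 4 source 1.7988
5 5 load 1.7998
6 6 source 1.7999
7 7 load 1.8000
8 8 source 1.8000

Γ_L=0.333333, Γ_S=0.142857; launch V₁=3·75/175=1.285714
k=0 src: V=1.2857
k=1 load: inc=1.285714, refl=1.285714·0.333333=0.4286; V=0.000000+1.285714+0.428571=1.7143
k=2 src: inc=0.428571, refl=0.428571·0.142857=0.0612; V=1.285714+0.428571+0.061224=1.7755
k=3 load: inc=0.061224, refl=0.061224·0.333333=0.0204; V=1.714286+0.061224+0.020408=1.7959
k=4 src: inc=0.020408, refl=0.020408·0.142857=0.0029; V=1.775510+0.020408+0.002915=1.7988
k=5 load: inc=0.002915, refl=0.002915·0.333333=0.0010; V=1.795918+0.002915+0.000972=1.7998
k=6 src: inc=0.000972, refl=0.000972·0.142857=0.0001; V=1.798834+0.000972+0.000139=1.7999
k=7 load: inc=0.000139, refl=0.000139·0.333333=0.0000; V=1.799806+0.000139+0.000046=1.8000
k=8 src: inc=0.000046, refl=0.000046·0.142857=0.0000; V=1.799944+0.000046+0.000007=1.8000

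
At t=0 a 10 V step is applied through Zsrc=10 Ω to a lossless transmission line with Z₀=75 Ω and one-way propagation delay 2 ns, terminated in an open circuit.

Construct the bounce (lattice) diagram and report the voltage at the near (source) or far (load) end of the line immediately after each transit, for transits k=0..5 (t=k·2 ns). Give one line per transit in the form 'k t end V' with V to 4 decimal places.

0 0 source 8.8235
1 2 load 17.6471
2 4 source 10.8997
3 6 load 4.1522
4 8 source 9.3120
5 10 load 14.4718

Γ_L=1.000000, Γ_S=-0.764706; launch V₁=10·75/85=8.823529
k=0 src: V=8.8235
k=1 load: inc=8.823529, refl=8.823529·1.000000=8.8235; V=0.000000+8.823529+8.823529=17.6471
k=2 src: inc=8.823529, refl=8.823529·-0.764706=-6.7474; V=8.823529+8.823529+-6.747405=10.8997
k=3 load: inc=-6.747405, refl=-6.747405·1.000000=-6.7474; V=17.647059+-6.747405+-6.747405=4.1522
k=4 src: inc=-6.747405, refl=-6.747405·-0.764706=5.1598; V=10.899654+-6.747405+5.159780=9.3120
k=5 load: inc=5.159780, refl=5.159780·1.000000=5.1598; V=4.152249+5.159780+5.159780=14.4718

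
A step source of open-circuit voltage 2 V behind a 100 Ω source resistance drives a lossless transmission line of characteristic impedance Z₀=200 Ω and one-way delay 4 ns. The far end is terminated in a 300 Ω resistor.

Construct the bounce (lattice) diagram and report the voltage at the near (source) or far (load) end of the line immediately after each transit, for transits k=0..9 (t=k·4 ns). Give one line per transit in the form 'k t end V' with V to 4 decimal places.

Γ_L=0.200000, Γ_S=-0.333333; launch V₁=2·200/300=1.333333
k=0 src: V=1.3333
k=1 load: inc=1.333333, refl=1.333333·0.200000=0.2667; V=0.000000+1.333333+0.266667=1.6000
k=2 src: inc=0.266667, refl=0.266667·-0.333333=-0.0889; V=1.333333+0.266667+-0.088889=1.5111
k=3 load: inc=-0.088889, refl=-0.088889·0.200000=-0.0178; V=1.600000+-0.088889+-0.017778=1.4933
k=4 src: inc=-0.017778, refl=-0.017778·-0.333333=0.0059; V=1.511111+-0.017778+0.005926=1.4993
k=5 load: inc=0.005926, refl=0.005926·0.200000=0.0012; V=1.493333+0.005926+0.001185=1.5004
k=6 src: inc=0.001185, refl=0.001185·-0.333333=-0.0004; V=1.499259+0.001185+-0.000395=1.5000
k=7 load: inc=-0.000395, refl=-0.000395·0.200000=-0.0001; V=1.500444+-0.000395+-0.000079=1.5000
k=8 src: inc=-0.000079, refl=-0.000079·-0.333333=0.0000; V=1.500049+-0.000079+0.000026=1.5000
k=9 load: inc=0.000026, refl=0.000026·0.200000=0.0000; V=1.499970+0.000026+0.000005=1.5000

0 0 source 1.3333
1 4 load 1.6000
2 8 source 1.5111
3 12 load 1.4933
4 16 source 1.4993
5 20 load 1.5004
6 24 source 1.5000
7 28 load 1.5000
8 32 source 1.5000
9 36 load 1.5000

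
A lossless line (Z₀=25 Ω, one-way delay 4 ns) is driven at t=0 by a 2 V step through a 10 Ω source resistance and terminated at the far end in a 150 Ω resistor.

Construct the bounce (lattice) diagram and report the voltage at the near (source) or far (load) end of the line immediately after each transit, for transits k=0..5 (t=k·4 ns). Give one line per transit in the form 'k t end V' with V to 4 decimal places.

Γ_L=0.714286, Γ_S=-0.428571; launch V₁=2·25/35=1.428571
k=0 src: V=1.4286
k=1 load: inc=1.428571, refl=1.428571·0.714286=1.0204; V=0.000000+1.428571+1.020408=2.4490
k=2 src: inc=1.020408, refl=1.020408·-0.428571=-0.4373; V=1.428571+1.020408+-0.437318=2.0117
k=3 load: inc=-0.437318, refl=-0.437318·0.714286=-0.3124; V=2.448980+-0.437318+-0.312370=1.6993
k=4 src: inc=-0.312370, refl=-0.312370·-0.428571=0.1339; V=2.011662+-0.312370+0.133873=1.8332
k=5 load: inc=0.133873, refl=0.133873·0.714286=0.0956; V=1.699292+0.133873+0.095623=1.9288

0 0 source 1.4286
1 4 load 2.4490
2 8 source 2.0117
3 12 load 1.6993
4 16 source 1.8332
5 20 load 1.9288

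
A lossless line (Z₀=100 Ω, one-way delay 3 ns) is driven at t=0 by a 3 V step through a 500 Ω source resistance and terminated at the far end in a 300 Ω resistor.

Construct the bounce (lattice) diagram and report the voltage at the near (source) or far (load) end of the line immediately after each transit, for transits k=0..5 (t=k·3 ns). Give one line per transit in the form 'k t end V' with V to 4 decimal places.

Γ_L=0.500000, Γ_S=0.666667; launch V₁=3·100/600=0.500000
k=0 src: V=0.5000
k=1 load: inc=0.500000, refl=0.500000·0.500000=0.2500; V=0.000000+0.500000+0.250000=0.7500
k=2 src: inc=0.250000, refl=0.250000·0.666667=0.1667; V=0.500000+0.250000+0.166667=0.9167
k=3 load: inc=0.166667, refl=0.166667·0.500000=0.0833; V=0.750000+0.166667+0.083333=1.0000
k=4 src: inc=0.083333, refl=0.083333·0.666667=0.0556; V=0.916667+0.083333+0.055556=1.0556
k=5 load: inc=0.055556, refl=0.055556·0.500000=0.0278; V=1.000000+0.055556+0.027778=1.0833

0 0 source 0.5000
1 3 load 0.7500
2 6 source 0.9167
3 9 load 1.0000
4 12 source 1.0556
5 15 load 1.0833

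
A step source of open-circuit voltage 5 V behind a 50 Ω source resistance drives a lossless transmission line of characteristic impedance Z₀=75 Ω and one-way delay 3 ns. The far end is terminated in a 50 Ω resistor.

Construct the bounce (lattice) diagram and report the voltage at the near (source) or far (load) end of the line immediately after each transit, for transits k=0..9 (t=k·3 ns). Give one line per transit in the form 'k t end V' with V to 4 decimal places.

0 0 source 3.0000
1 3 load 2.4000
2 6 source 2.5200
3 9 load 2.4960
4 12 source 2.5008
5 15 load 2.4998
6 18 source 2.5000
7 21 load 2.5000
8 24 source 2.5000
9 27 load 2.5000

Γ_L=-0.200000, Γ_S=-0.200000; launch V₁=5·75/125=3.000000
k=0 src: V=3.0000
k=1 load: inc=3.000000, refl=3.000000·-0.200000=-0.6000; V=0.000000+3.000000+-0.600000=2.4000
k=2 src: inc=-0.600000, refl=-0.600000·-0.200000=0.1200; V=3.000000+-0.600000+0.120000=2.5200
k=3 load: inc=0.120000, refl=0.120000·-0.200000=-0.0240; V=2.400000+0.120000+-0.024000=2.4960
k=4 src: inc=-0.024000, refl=-0.024000·-0.200000=0.0048; V=2.520000+-0.024000+0.004800=2.5008
k=5 load: inc=0.004800, refl=0.004800·-0.200000=-0.0010; V=2.496000+0.004800+-0.000960=2.4998
k=6 src: inc=-0.000960, refl=-0.000960·-0.200000=0.0002; V=2.500800+-0.000960+0.000192=2.5000
k=7 load: inc=0.000192, refl=0.000192·-0.200000=-0.0000; V=2.499840+0.000192+-0.000038=2.5000
k=8 src: inc=-0.000038, refl=-0.000038·-0.200000=0.0000; V=2.500032+-0.000038+0.000008=2.5000
k=9 load: inc=0.000008, refl=0.000008·-0.200000=-0.0000; V=2.499994+0.000008+-0.000002=2.5000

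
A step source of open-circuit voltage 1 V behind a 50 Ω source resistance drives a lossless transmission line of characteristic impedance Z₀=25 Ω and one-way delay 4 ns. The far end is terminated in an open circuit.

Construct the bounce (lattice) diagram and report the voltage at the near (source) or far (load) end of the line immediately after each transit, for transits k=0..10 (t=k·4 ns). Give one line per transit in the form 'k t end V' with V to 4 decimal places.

0 0 source 0.3333
1 4 load 0.6667
2 8 source 0.7778
3 12 load 0.8889
4 16 source 0.9259
5 20 load 0.9630
6 24 source 0.9753
7 28 load 0.9877
8 32 source 0.9918
9 36 load 0.9959
10 40 source 0.9973

Γ_L=1.000000, Γ_S=0.333333; launch V₁=1·25/75=0.333333
k=0 src: V=0.3333
k=1 load: inc=0.333333, refl=0.333333·1.000000=0.3333; V=0.000000+0.333333+0.333333=0.6667
k=2 src: inc=0.333333, refl=0.333333·0.333333=0.1111; V=0.333333+0.333333+0.111111=0.7778
k=3 load: inc=0.111111, refl=0.111111·1.000000=0.1111; V=0.666667+0.111111+0.111111=0.8889
k=4 src: inc=0.111111, refl=0.111111·0.333333=0.0370; V=0.777778+0.111111+0.037037=0.9259
k=5 load: inc=0.037037, refl=0.037037·1.000000=0.0370; V=0.888889+0.037037+0.037037=0.9630
k=6 src: inc=0.037037, refl=0.037037·0.333333=0.0123; V=0.925926+0.037037+0.012346=0.9753
k=7 load: inc=0.012346, refl=0.012346·1.000000=0.0123; V=0.962963+0.012346+0.012346=0.9877
k=8 src: inc=0.012346, refl=0.012346·0.333333=0.0041; V=0.975309+0.012346+0.004115=0.9918
k=9 load: inc=0.004115, refl=0.004115·1.000000=0.0041; V=0.987654+0.004115+0.004115=0.9959
k=10 src: inc=0.004115, refl=0.004115·0.333333=0.0014; V=0.991770+0.004115+0.001372=0.9973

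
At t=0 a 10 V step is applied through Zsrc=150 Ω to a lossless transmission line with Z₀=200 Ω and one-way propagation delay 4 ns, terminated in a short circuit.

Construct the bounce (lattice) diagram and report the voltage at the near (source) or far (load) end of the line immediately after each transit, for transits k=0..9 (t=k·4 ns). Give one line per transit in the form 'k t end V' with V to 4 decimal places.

Γ_L=-1.000000, Γ_S=-0.142857; launch V₁=10·200/350=5.714286
k=0 src: V=5.7143
k=1 load: inc=5.714286, refl=5.714286·-1.000000=-5.7143; V=0.000000+5.714286+-5.714286=0.0000
k=2 src: inc=-5.714286, refl=-5.714286·-0.142857=0.8163; V=5.714286+-5.714286+0.816327=0.8163
k=3 load: inc=0.816327, refl=0.816327·-1.000000=-0.8163; V=0.000000+0.816327+-0.816327=0.0000
k=4 src: inc=-0.816327, refl=-0.816327·-0.142857=0.1166; V=0.816327+-0.816327+0.116618=0.1166
k=5 load: inc=0.116618, refl=0.116618·-1.000000=-0.1166; V=0.000000+0.116618+-0.116618=0.0000
k=6 src: inc=-0.116618, refl=-0.116618·-0.142857=0.0167; V=0.116618+-0.116618+0.016660=0.0167
k=7 load: inc=0.016660, refl=0.016660·-1.000000=-0.0167; V=0.000000+0.016660+-0.016660=0.0000
k=8 src: inc=-0.016660, refl=-0.016660·-0.142857=0.0024; V=0.016660+-0.016660+0.002380=0.0024
k=9 load: inc=0.002380, refl=0.002380·-1.000000=-0.0024; V=0.000000+0.002380+-0.002380=0.0000

0 0 source 5.7143
1 4 load 0.0000
2 8 source 0.8163
3 12 load 0.0000
4 16 source 0.1166
5 20 load 0.0000
6 24 source 0.0167
7 28 load 0.0000
8 32 source 0.0024
9 36 load 0.0000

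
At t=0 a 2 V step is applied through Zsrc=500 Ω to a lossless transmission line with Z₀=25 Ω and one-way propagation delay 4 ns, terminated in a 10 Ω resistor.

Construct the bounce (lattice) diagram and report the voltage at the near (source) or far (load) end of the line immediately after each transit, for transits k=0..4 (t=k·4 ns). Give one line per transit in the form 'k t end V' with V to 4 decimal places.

0 0 source 0.0952
1 4 load 0.0544
2 8 source 0.0175
3 12 load 0.0333
4 16 source 0.0476

Γ_L=-0.428571, Γ_S=0.904762; launch V₁=2·25/525=0.095238
k=0 src: V=0.0952
k=1 load: inc=0.095238, refl=0.095238·-0.428571=-0.0408; V=0.000000+0.095238+-0.040816=0.0544
k=2 src: inc=-0.040816, refl=-0.040816·0.904762=-0.0369; V=0.095238+-0.040816+-0.036929=0.0175
k=3 load: inc=-0.036929, refl=-0.036929·-0.428571=0.0158; V=0.054422+-0.036929+0.015827=0.0333
k=4 src: inc=0.015827, refl=0.015827·0.904762=0.0143; V=0.017493+0.015827+0.014319=0.0476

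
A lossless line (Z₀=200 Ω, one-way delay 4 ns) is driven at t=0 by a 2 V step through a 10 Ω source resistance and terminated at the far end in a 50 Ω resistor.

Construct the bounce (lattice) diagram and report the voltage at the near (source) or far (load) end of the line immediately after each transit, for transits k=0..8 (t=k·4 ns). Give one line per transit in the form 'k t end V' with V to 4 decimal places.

0 0 source 1.9048
1 4 load 0.7619
2 8 source 1.7959
3 12 load 1.1755
4 16 source 1.7368
5 20 load 1.4000
6 24 source 1.7048
7 28 load 1.5219
8 32 source 1.6873

Γ_L=-0.600000, Γ_S=-0.904762; launch V₁=2·200/210=1.904762
k=0 src: V=1.9048
k=1 load: inc=1.904762, refl=1.904762·-0.600000=-1.1429; V=0.000000+1.904762+-1.142857=0.7619
k=2 src: inc=-1.142857, refl=-1.142857·-0.904762=1.0340; V=1.904762+-1.142857+1.034014=1.7959
k=3 load: inc=1.034014, refl=1.034014·-0.600000=-0.6204; V=0.761905+1.034014+-0.620408=1.1755
k=4 src: inc=-0.620408, refl=-0.620408·-0.904762=0.5613; V=1.795918+-0.620408+0.561322=1.7368
k=5 load: inc=0.561322, refl=0.561322·-0.600000=-0.3368; V=1.175510+0.561322+-0.336793=1.4000
k=6 src: inc=-0.336793, refl=-0.336793·-0.904762=0.3047; V=1.736832+-0.336793+0.304717=1.7048
k=7 load: inc=0.304717, refl=0.304717·-0.600000=-0.1828; V=1.400039+0.304717+-0.182830=1.5219
k=8 src: inc=-0.182830, refl=-0.182830·-0.904762=0.1654; V=1.704756+-0.182830+0.165418=1.6873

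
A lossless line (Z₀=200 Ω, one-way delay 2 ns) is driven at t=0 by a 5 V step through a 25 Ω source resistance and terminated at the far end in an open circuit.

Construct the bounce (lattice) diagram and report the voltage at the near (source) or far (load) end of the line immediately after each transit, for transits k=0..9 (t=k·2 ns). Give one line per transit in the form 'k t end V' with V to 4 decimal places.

Γ_L=1.000000, Γ_S=-0.777778; launch V₁=5·200/225=4.444444
k=0 src: V=4.4444
k=1 load: inc=4.444444, refl=4.444444·1.000000=4.4444; V=0.000000+4.444444+4.444444=8.8889
k=2 src: inc=4.444444, refl=4.444444·-0.777778=-3.4568; V=4.444444+4.444444+-3.456790=5.4321
k=3 load: inc=-3.456790, refl=-3.456790·1.000000=-3.4568; V=8.888889+-3.456790+-3.456790=1.9753
k=4 src: inc=-3.456790, refl=-3.456790·-0.777778=2.6886; V=5.432099+-3.456790+2.688615=4.6639
k=5 load: inc=2.688615, refl=2.688615·1.000000=2.6886; V=1.975309+2.688615+2.688615=7.3525
k=6 src: inc=2.688615, refl=2.688615·-0.777778=-2.0911; V=4.663923+2.688615+-2.091145=5.2614
k=7 load: inc=-2.091145, refl=-2.091145·1.000000=-2.0911; V=7.352538+-2.091145+-2.091145=3.1702
k=8 src: inc=-2.091145, refl=-2.091145·-0.777778=1.6264; V=5.261393+-2.091145+1.626446=4.7967
k=9 load: inc=1.626446, refl=1.626446·1.000000=1.6264; V=3.170248+1.626446+1.626446=6.4231

0 0 source 4.4444
1 2 load 8.8889
2 4 source 5.4321
3 6 load 1.9753
4 8 source 4.6639
5 10 load 7.3525
6 12 source 5.2614
7 14 load 3.1702
8 16 source 4.7967
9 18 load 6.4231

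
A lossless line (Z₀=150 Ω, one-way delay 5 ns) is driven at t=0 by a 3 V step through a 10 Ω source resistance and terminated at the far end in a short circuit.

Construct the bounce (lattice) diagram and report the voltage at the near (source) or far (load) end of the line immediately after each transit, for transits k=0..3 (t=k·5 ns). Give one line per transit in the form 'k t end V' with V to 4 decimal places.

0 0 source 2.8125
1 5 load 0.0000
2 10 source 2.4609
3 15 load 0.0000

Γ_L=-1.000000, Γ_S=-0.875000; launch V₁=3·150/160=2.812500
k=0 src: V=2.8125
k=1 load: inc=2.812500, refl=2.812500·-1.000000=-2.8125; V=0.000000+2.812500+-2.812500=0.0000
k=2 src: inc=-2.812500, refl=-2.812500·-0.875000=2.4609; V=2.812500+-2.812500+2.460938=2.4609
k=3 load: inc=2.460938, refl=2.460938·-1.000000=-2.4609; V=0.000000+2.460938+-2.460938=0.0000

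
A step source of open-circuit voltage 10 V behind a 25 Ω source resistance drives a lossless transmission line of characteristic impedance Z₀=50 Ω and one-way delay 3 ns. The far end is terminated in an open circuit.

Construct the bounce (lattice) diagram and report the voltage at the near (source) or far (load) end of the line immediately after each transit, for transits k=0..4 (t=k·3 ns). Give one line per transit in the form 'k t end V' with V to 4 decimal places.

Γ_L=1.000000, Γ_S=-0.333333; launch V₁=10·50/75=6.666667
k=0 src: V=6.6667
k=1 load: inc=6.666667, refl=6.666667·1.000000=6.6667; V=0.000000+6.666667+6.666667=13.3333
k=2 src: inc=6.666667, refl=6.666667·-0.333333=-2.2222; V=6.666667+6.666667+-2.222222=11.1111
k=3 load: inc=-2.222222, refl=-2.222222·1.000000=-2.2222; V=13.333333+-2.222222+-2.222222=8.8889
k=4 src: inc=-2.222222, refl=-2.222222·-0.333333=0.7407; V=11.111111+-2.222222+0.740741=9.6296

0 0 source 6.6667
1 3 load 13.3333
2 6 source 11.1111
3 9 load 8.8889
4 12 source 9.6296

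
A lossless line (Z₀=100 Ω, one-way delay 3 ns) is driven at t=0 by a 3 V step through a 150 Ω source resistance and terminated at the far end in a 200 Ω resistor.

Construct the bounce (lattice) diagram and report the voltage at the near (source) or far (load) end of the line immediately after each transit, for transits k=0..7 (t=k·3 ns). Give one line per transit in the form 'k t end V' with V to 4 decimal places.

Γ_L=0.333333, Γ_S=0.200000; launch V₁=3·100/250=1.200000
k=0 src: V=1.2000
k=1 load: inc=1.200000, refl=1.200000·0.333333=0.4000; V=0.000000+1.200000+0.400000=1.6000
k=2 src: inc=0.400000, refl=0.400000·0.200000=0.0800; V=1.200000+0.400000+0.080000=1.6800
k=3 load: inc=0.080000, refl=0.080000·0.333333=0.0267; V=1.600000+0.080000+0.026667=1.7067
k=4 src: inc=0.026667, refl=0.026667·0.200000=0.0053; V=1.680000+0.026667+0.005333=1.7120
k=5 load: inc=0.005333, refl=0.005333·0.333333=0.0018; V=1.706667+0.005333+0.001778=1.7138
k=6 src: inc=0.001778, refl=0.001778·0.200000=0.0004; V=1.712000+0.001778+0.000356=1.7141
k=7 load: inc=0.000356, refl=0.000356·0.333333=0.0001; V=1.713778+0.000356+0.000119=1.7143

0 0 source 1.2000
1 3 load 1.6000
2 6 source 1.6800
3 9 load 1.7067
4 12 source 1.7120
5 15 load 1.7138
6 18 source 1.7141
7 21 load 1.7143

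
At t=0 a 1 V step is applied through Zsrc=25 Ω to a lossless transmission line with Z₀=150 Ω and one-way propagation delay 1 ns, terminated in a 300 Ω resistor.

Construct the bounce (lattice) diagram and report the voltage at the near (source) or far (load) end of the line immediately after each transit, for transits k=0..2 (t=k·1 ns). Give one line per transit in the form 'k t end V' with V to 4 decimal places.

0 0 source 0.8571
1 1 load 1.1429
2 2 source 0.9388

Γ_L=0.333333, Γ_S=-0.714286; launch V₁=1·150/175=0.857143
k=0 src: V=0.8571
k=1 load: inc=0.857143, refl=0.857143·0.333333=0.2857; V=0.000000+0.857143+0.285714=1.1429
k=2 src: inc=0.285714, refl=0.285714·-0.714286=-0.2041; V=0.857143+0.285714+-0.204082=0.9388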